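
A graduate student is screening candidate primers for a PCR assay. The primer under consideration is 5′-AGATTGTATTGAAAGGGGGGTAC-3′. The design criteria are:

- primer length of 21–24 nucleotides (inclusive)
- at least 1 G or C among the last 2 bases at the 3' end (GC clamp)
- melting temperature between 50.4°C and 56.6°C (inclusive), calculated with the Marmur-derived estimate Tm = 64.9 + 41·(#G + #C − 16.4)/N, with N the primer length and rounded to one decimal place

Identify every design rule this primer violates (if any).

Base counts: A=7, T=6, G=9, C=1 (length 23).
length: length 23 ✓
GC clamp: 3' end AC has 1 G/C ✓
Tm: Tm = 64.9 + 41·(10 − 16.4)/23 = 53.5°C ✓

Meets all criteria.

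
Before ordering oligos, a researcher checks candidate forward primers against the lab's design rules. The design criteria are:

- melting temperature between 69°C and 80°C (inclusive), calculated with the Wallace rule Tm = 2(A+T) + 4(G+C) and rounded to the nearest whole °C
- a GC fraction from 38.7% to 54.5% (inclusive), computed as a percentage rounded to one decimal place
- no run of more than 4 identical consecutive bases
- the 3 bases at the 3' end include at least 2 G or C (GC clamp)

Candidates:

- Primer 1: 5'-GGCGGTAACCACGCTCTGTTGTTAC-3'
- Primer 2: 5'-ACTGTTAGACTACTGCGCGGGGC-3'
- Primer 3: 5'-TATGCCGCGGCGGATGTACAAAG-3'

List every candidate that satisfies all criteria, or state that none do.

Primer 1 (25 nt, A=4 T=7 G=7 C=7): Tm = 2·11 + 4·14 = 78°C ✓; GC 14/25 = 56.0%, outside 38.7–54.5% ✗; longest run = 2 ✓; 3' end TAC has 1 G/C, need ≥2 ✗ — fails.
Primer 2 (23 nt, A=4 T=5 G=8 C=6): Tm = 2·9 + 4·14 = 74°C ✓; GC 14/23 = 60.9%, outside 38.7–54.5% ✗; longest run = 4 ✓; 3' end GGC has 3 G/C ✓ — fails.
Primer 3 (23 nt, A=6 T=4 G=8 C=5): Tm = 2·10 + 4·13 = 72°C ✓; GC 13/23 = 56.5%, outside 38.7–54.5% ✗; longest run = 3 ✓; 3' end AAG has 1 G/C, need ≥2 ✗ — fails.

None of the candidates satisfy all criteria.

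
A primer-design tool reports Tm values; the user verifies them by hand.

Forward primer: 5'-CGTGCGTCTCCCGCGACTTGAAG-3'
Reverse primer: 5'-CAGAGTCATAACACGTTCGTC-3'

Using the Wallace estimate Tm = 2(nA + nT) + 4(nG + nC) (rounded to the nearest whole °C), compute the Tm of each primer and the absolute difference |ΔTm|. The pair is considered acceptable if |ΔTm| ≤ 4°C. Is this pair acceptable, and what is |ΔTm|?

|ΔTm| = 14°C; the pair is not acceptable.

Forward: A=3 T=5 G=7 C=8 → Tm = 2·8 + 4·15 = 76°C.
Reverse: A=6 T=5 G=4 C=6 → Tm = 2·11 + 4·10 = 62°C.
|ΔTm| = |76 − 62| = 14°C, > 4°C.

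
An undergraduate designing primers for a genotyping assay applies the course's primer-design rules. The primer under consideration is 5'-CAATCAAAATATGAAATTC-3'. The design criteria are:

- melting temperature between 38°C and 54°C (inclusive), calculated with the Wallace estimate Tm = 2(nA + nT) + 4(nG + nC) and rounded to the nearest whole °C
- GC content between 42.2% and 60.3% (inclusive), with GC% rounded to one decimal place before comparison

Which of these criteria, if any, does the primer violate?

Fails: GC content.

Base counts: A=10, T=5, G=1, C=3 (length 19).
Tm: Tm = 2·15 + 4·4 = 46°C ✓
GC content: GC 4/19 = 21.1%, outside 42.2–60.3% ✗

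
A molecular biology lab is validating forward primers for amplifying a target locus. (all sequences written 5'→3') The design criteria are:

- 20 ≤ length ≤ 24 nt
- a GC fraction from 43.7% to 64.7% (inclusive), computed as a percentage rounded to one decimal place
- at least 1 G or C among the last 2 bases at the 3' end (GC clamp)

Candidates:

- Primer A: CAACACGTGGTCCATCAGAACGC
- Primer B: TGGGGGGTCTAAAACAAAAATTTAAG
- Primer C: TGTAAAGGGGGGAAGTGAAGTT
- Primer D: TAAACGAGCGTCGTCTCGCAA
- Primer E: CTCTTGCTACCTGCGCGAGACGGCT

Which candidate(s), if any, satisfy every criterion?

Primer A (23 nt, A=7 T=3 G=5 C=8): length 23 ✓; GC 13/23 = 56.5% ✓; 3' end GC has 2 G/C ✓ — passes.
Primer B (26 nt, A=11 T=6 G=7 C=2): length 26, outside 20–24 ✗; GC 9/26 = 34.6%, outside 43.7–64.7% ✗; 3' end AG has 1 G/C ✓ — fails.
Primer C (22 nt, A=7 T=5 G=10 C=0): length 22 ✓; GC 10/22 = 45.5% ✓; 3' end TT has 0 G/C, need ≥1 ✗ — fails.
Primer D (21 nt, A=6 T=4 G=5 C=6): length 21 ✓; GC 11/21 = 52.4% ✓; 3' end AA has 0 G/C, need ≥1 ✗ — fails.
Primer E (25 nt, A=3 T=6 G=7 C=9): length 25, outside 20–24 ✗; GC 16/25 = 64.0% ✓; 3' end CT has 1 G/C ✓ — fails.

Primer A only.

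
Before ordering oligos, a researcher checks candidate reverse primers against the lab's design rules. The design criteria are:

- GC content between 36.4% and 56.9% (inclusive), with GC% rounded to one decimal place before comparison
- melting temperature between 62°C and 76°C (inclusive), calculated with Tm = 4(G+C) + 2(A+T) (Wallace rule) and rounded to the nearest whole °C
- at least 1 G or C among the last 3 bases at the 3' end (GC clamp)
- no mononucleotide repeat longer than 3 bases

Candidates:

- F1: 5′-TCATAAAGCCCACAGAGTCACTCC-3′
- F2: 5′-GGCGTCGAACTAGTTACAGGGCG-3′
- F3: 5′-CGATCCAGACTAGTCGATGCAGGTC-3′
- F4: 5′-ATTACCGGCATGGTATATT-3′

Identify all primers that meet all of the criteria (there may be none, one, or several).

F1 (24 nt, A=8 T=4 G=3 C=9): GC 12/24 = 50.0% ✓; Tm = 2·12 + 4·12 = 72°C ✓; 3' end TCC has 2 G/C ✓; longest run = 3 ✓ — passes.
F2 (23 nt, A=5 T=4 G=9 C=5): GC 14/23 = 60.9%, outside 36.4–56.9% ✗; Tm = 2·9 + 4·14 = 74°C ✓; 3' end GCG has 3 G/C ✓; longest run = 3 ✓ — fails.
F3 (25 nt, A=6 T=5 G=7 C=7): GC 14/25 = 56.0% ✓; Tm = 2·11 + 4·14 = 78°C, outside 62–76°C ✗; 3' end GTC has 2 G/C ✓; longest run = 2 ✓ — fails.
F4 (19 nt, A=5 T=7 G=4 C=3): GC 7/19 = 36.8% ✓; Tm = 2·12 + 4·7 = 52°C, outside 62–76°C ✗; 3' end ATT has 0 G/C, need ≥1 ✗; longest run = 2 ✓ — fails.

F1 only.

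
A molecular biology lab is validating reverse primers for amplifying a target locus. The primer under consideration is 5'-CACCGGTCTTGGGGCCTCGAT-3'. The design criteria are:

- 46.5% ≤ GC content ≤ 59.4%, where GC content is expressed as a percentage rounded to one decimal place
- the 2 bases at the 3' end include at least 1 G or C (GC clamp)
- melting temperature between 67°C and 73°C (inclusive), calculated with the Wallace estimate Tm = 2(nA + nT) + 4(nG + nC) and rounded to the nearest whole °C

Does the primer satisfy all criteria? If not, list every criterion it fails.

Fails: GC content, GC clamp.

Base counts: A=2, T=5, G=7, C=7 (length 21).
GC content: GC 14/21 = 66.7%, outside 46.5–59.4% ✗
GC clamp: 3' end AT has 0 G/C, need ≥1 ✗
Tm: Tm = 2·7 + 4·14 = 70°C ✓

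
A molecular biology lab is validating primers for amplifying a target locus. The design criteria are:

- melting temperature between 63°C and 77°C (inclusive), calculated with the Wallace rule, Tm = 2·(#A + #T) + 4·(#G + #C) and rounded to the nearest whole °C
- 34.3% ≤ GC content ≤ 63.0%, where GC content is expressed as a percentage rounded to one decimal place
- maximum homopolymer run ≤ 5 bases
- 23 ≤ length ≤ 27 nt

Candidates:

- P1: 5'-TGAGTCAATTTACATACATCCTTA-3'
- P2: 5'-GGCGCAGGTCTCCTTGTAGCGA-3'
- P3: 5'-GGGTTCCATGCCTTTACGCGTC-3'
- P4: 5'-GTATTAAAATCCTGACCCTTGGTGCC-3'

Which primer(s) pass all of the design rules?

P1 (24 nt, A=8 T=9 G=2 C=5): Tm = 2·17 + 4·7 = 62°C, outside 63–77°C ✗; GC 7/24 = 29.2%, outside 34.3–63.0% ✗; longest run = 3 ✓; length 24 ✓ — fails.
P2 (22 nt, A=3 T=5 G=8 C=6): Tm = 2·8 + 4·14 = 72°C ✓; GC 14/22 = 63.6%, outside 34.3–63.0% ✗; longest run = 2 ✓; length 22, outside 23–27 ✗ — fails.
P3 (22 nt, A=2 T=7 G=6 C=7): Tm = 2·9 + 4·13 = 70°C ✓; GC 13/22 = 59.1% ✓; longest run = 3 ✓; length 22, outside 23–27 ✗ — fails.
P4 (26 nt, A=6 T=8 G=5 C=7): Tm = 2·14 + 4·12 = 76°C ✓; GC 12/26 = 46.2% ✓; longest run = 4 ✓; length 26 ✓ — passes.

P4 only.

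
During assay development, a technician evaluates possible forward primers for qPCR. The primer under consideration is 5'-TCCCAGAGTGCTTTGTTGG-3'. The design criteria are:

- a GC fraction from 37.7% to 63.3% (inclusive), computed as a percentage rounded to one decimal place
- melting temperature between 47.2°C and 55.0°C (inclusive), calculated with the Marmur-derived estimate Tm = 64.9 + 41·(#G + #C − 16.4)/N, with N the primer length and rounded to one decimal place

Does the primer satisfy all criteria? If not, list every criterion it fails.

Base counts: A=2, T=7, G=6, C=4 (length 19).
GC content: GC 10/19 = 52.6% ✓
Tm: Tm = 64.9 + 41·(10 − 16.4)/19 = 51.1°C ✓

Meets all criteria.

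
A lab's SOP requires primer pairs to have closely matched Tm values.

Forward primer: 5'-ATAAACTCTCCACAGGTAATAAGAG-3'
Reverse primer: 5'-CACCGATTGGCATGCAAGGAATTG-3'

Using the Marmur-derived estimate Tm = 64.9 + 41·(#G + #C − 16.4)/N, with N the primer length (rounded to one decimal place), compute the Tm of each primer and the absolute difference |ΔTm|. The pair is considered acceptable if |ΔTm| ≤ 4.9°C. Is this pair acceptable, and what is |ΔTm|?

|ΔTm| = 4.6°C; the pair is acceptable.

Forward: G+C = 9, N = 25 → Tm = 64.9 + 41·(9 − 16.4)/25 = 52.8°C.
Reverse: G+C = 12, N = 24 → Tm = 64.9 + 41·(12 − 16.4)/24 = 57.4°C.
|ΔTm| = |52.8 − 57.4| = 4.6°C, ≤ 4.9°C.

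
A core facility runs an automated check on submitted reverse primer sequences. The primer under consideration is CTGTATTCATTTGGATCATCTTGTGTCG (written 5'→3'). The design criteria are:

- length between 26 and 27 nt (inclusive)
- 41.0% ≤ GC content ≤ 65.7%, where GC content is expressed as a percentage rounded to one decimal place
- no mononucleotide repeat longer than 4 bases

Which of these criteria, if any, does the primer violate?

Fails: length, GC content.

Base counts: A=4, T=13, G=6, C=5 (length 28).
length: length 28, outside 26–27 ✗
GC content: GC 11/28 = 39.3%, outside 41.0–65.7% ✗
homopolymer run: longest run = 3 ✓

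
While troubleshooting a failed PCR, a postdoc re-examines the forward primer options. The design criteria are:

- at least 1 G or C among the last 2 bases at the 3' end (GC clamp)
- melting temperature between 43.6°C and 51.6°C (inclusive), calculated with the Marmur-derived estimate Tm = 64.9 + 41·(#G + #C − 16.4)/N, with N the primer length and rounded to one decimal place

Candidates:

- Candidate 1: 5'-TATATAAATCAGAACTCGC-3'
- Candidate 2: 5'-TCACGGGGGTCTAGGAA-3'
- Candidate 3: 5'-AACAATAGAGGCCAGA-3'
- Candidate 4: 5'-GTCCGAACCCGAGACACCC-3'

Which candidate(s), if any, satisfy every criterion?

Candidate 1 (19 nt, A=8 T=5 G=2 C=4): 3' end GC has 2 G/C ✓; Tm = 64.9 + 41·(6 − 16.4)/19 = 42.5°C, outside 43.6–51.6°C ✗ — fails.
Candidate 2 (17 nt, A=4 T=3 G=7 C=3): 3' end AA has 0 G/C, need ≥1 ✗; Tm = 64.9 + 41·(10 − 16.4)/17 = 49.5°C ✓ — fails.
Candidate 3 (16 nt, A=8 T=1 G=4 C=3): 3' end GA has 1 G/C ✓; Tm = 64.9 + 41·(7 − 16.4)/16 = 40.8°C, outside 43.6–51.6°C ✗ — fails.
Candidate 4 (19 nt, A=5 T=1 G=4 C=9): 3' end CC has 2 G/C ✓; Tm = 64.9 + 41·(13 − 16.4)/19 = 57.6°C, outside 43.6–51.6°C ✗ — fails.

None of the candidates satisfy all criteria.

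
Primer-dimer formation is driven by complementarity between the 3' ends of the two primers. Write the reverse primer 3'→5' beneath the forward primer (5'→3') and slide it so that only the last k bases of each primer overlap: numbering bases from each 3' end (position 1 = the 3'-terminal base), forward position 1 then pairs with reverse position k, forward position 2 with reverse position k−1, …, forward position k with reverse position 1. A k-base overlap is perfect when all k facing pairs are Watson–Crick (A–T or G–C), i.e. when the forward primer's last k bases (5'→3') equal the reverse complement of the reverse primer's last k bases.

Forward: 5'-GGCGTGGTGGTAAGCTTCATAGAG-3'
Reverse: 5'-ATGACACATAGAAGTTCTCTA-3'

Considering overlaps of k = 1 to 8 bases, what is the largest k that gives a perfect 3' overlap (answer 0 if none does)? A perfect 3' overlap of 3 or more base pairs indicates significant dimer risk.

Longest perfect overlap: 5 complementary base pairs; significant dimer risk (threshold 3).

Last 8 bases (5'→3') — forward …TCATAGAG, reverse …GTTCTCTA.
Reverse complement of the reverse primer's last 8 bases: TAGAGAAC; its first k bases are the reverse complement of the reverse primer's last k bases, so a perfect k-base overlap needs the forward primer's last k bases to equal them.
Comparing (forward last k vs required): k=1: G vs T ✗; k=2: AG vs TA ✗; k=3: GAG vs TAG ✗; k=4: AGAG vs TAGA ✗; k=5: TAGAG vs TAGAG ✓; k=6: ATAGAG vs TAGAGA ✗; k=7: CATAGAG vs TAGAGAA ✗; k=8: TCATAGAG vs TAGAGAAC ✗.
Only k = 5 is perfect, so the longest perfect 3' overlap is 5.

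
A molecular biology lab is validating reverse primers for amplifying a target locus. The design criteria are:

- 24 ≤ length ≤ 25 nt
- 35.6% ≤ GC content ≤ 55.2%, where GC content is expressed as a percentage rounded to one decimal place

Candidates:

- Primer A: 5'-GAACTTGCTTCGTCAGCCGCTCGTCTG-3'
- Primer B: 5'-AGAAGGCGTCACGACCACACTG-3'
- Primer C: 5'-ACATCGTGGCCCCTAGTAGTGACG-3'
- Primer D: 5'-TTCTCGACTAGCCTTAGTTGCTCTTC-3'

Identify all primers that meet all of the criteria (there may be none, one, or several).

Primer A (27 nt, A=3 T=8 G=7 C=9): length 27, outside 24–25 ✗; GC 16/27 = 59.3%, outside 35.6–55.2% ✗ — fails.
Primer B (22 nt, A=7 T=2 G=6 C=7): length 22, outside 24–25 ✗; GC 13/22 = 59.1%, outside 35.6–55.2% ✗ — fails.
Primer C (24 nt, A=5 T=5 G=7 C=7): length 24 ✓; GC 14/24 = 58.3%, outside 35.6–55.2% ✗ — fails.
Primer D (26 nt, A=3 T=11 G=4 C=8): length 26, outside 24–25 ✗; GC 12/26 = 46.2% ✓ — fails.

None of the candidates satisfy all criteria.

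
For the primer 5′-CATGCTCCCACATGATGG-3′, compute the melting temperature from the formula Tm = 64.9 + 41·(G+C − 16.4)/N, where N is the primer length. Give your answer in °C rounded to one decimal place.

Base counts: A=4, T=4, G=4, C=6; G+C = 10, N = 18.
Tm = 64.9 + 41·(10 − 16.4)/18 = 64.9 + -262.40/18 = 50.3°C.

50.3°C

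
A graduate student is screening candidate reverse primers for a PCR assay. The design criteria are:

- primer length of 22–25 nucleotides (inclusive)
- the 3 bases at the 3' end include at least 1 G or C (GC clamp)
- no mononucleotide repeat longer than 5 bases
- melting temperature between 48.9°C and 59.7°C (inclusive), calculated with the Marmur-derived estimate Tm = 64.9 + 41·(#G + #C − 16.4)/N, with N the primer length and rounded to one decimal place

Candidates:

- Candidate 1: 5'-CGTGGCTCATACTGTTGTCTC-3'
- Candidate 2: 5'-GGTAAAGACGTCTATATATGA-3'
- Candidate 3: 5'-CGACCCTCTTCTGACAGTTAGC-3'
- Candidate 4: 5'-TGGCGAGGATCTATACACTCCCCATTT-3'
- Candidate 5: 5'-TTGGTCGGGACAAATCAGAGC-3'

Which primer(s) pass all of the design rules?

Candidate 1 (21 nt, A=2 T=8 G=5 C=6): length 21, outside 22–25 ✗; 3' end CTC has 2 G/C ✓; longest run = 2 ✓; Tm = 64.9 + 41·(11 − 16.4)/21 = 54.4°C ✓ — fails.
Candidate 2 (21 nt, A=8 T=6 G=5 C=2): length 21, outside 22–25 ✗; 3' end TGA has 1 G/C ✓; longest run = 3 ✓; Tm = 64.9 + 41·(7 − 16.4)/21 = 46.5°C, outside 48.9–59.7°C ✗ — fails.
Candidate 3 (22 nt, A=4 T=6 G=4 C=8): length 22 ✓; 3' end AGC has 2 G/C ✓; longest run = 3 ✓; Tm = 64.9 + 41·(12 − 16.4)/22 = 56.7°C ✓ — passes.
Candidate 4 (27 nt, A=6 T=8 G=5 C=8): length 27, outside 22–25 ✗; 3' end TTT has 0 G/C, need ≥1 ✗; longest run = 4 ✓; Tm = 64.9 + 41·(13 − 16.4)/27 = 59.7°C ✓ — fails.
Candidate 5 (21 nt, A=6 T=4 G=7 C=4): length 21, outside 22–25 ✗; 3' end AGC has 2 G/C ✓; longest run = 3 ✓; Tm = 64.9 + 41·(11 − 16.4)/21 = 54.4°C ✓ — fails.

Candidate 3 only.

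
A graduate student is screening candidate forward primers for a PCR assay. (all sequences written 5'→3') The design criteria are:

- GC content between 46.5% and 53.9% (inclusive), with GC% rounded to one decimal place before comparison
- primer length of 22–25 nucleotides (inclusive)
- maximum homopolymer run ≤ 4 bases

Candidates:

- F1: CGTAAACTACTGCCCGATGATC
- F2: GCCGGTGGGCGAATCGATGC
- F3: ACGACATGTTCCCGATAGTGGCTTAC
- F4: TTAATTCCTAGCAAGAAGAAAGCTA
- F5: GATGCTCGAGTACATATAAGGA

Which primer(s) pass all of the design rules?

F1 only.

F1 (22 nt, A=6 T=5 G=4 C=7): GC 11/22 = 50.0% ✓; length 22 ✓; longest run = 3 ✓ — passes.
F2 (20 nt, A=3 T=3 G=9 C=5): GC 14/20 = 70.0%, outside 46.5–53.9% ✗; length 20, outside 22–25 ✗; longest run = 3 ✓ — fails.
F3 (26 nt, A=6 T=7 G=6 C=7): GC 13/26 = 50.0% ✓; length 26, outside 22–25 ✗; longest run = 3 ✓ — fails.
F4 (25 nt, A=11 T=6 G=4 C=4): GC 8/25 = 32.0%, outside 46.5–53.9% ✗; length 25 ✓; longest run = 3 ✓ — fails.
F5 (22 nt, A=8 T=5 G=6 C=3): GC 9/22 = 40.9%, outside 46.5–53.9% ✗; length 22 ✓; longest run = 2 ✓ — fails.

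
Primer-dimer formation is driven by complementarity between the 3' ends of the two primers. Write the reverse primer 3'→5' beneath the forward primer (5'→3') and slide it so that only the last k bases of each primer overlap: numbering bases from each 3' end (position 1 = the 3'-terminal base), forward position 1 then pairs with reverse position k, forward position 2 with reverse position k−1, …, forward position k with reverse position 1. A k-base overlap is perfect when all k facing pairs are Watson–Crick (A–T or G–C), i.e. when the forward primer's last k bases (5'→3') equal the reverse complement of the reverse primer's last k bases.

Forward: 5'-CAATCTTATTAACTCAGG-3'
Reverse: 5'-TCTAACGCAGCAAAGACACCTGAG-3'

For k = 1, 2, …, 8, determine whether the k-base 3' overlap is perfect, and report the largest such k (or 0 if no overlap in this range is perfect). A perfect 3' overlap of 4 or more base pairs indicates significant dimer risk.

Last 8 bases (5'→3') — forward …AACTCAGG, reverse …CACCTGAG.
Reverse complement of the reverse primer's last 8 bases: CTCAGGTG; its first k bases are the reverse complement of the reverse primer's last k bases, so a perfect k-base overlap needs the forward primer's last k bases to equal them.
Comparing (forward last k vs required): k=1: G vs C ✗; k=2: GG vs CT ✗; k=3: AGG vs CTC ✗; k=4: CAGG vs CTCA ✗; k=5: TCAGG vs CTCAG ✗; k=6: CTCAGG vs CTCAGG ✓; k=7: ACTCAGG vs CTCAGGT ✗; k=8: AACTCAGG vs CTCAGGTG ✗.
Only k = 6 is perfect, so the longest perfect 3' overlap is 6.

Longest perfect overlap: 6 complementary base pairs; significant dimer risk (threshold 4).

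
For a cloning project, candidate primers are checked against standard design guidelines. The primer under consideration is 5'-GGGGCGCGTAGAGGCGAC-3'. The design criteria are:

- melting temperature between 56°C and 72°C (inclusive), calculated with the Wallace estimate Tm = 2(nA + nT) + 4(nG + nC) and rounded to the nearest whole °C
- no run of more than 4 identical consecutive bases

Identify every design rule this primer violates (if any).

Meets all criteria.

Base counts: A=3, T=1, G=10, C=4 (length 18).
Tm: Tm = 2·4 + 4·14 = 64°C ✓
homopolymer run: longest run = 4 ✓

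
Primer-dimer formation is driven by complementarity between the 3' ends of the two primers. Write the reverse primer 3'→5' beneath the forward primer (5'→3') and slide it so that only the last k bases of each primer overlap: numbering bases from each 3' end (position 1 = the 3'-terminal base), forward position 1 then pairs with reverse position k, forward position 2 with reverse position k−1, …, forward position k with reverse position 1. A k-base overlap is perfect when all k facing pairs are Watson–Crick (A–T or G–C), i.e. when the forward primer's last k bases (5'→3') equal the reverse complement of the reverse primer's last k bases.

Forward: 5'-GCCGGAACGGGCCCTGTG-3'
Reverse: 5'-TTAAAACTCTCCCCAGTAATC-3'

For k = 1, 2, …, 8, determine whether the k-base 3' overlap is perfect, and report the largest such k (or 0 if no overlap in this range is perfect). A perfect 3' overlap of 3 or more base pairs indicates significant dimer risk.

Longest perfect overlap: 1 complementary base pair; below the dimer-risk threshold (threshold 3).

Last 8 bases (5'→3') — forward …GCCCTGTG, reverse …CAGTAATC.
Reverse complement of the reverse primer's last 8 bases: GATTACTG; its first k bases are the reverse complement of the reverse primer's last k bases, so a perfect k-base overlap needs the forward primer's last k bases to equal them.
Comparing (forward last k vs required): k=1: G vs G ✓; k=2: TG vs GA ✗; k=3: GTG vs GAT ✗; k=4: TGTG vs GATT ✗; k=5: CTGTG vs GATTA ✗; k=6: CCTGTG vs GATTAC ✗; k=7: CCCTGTG vs GATTACT ✗; k=8: GCCCTGTG vs GATTACTG ✗.
Only k = 1 is perfect, so the longest perfect 3' overlap is 1.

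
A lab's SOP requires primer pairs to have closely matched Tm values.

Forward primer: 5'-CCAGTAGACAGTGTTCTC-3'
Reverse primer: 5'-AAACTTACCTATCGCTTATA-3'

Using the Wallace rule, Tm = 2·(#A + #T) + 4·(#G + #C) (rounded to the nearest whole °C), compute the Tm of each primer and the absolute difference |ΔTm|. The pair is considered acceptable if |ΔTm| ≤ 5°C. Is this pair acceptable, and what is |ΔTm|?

|ΔTm| = 2°C; the pair is acceptable.

Forward: A=4 T=5 G=4 C=5 → Tm = 2·9 + 4·9 = 54°C.
Reverse: A=7 T=7 G=1 C=5 → Tm = 2·14 + 4·6 = 52°C.
|ΔTm| = |54 − 52| = 2°C, ≤ 5°C.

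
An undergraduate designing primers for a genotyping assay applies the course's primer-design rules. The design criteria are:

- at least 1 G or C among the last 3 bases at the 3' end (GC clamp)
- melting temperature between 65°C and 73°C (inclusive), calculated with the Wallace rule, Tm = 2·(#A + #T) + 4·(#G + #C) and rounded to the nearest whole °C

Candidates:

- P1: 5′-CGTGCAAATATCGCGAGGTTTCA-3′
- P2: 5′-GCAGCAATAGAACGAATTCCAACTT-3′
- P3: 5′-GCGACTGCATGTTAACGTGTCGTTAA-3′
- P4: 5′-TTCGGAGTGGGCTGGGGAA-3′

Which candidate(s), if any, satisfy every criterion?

P1 and P2.

P1 (23 nt, A=6 T=6 G=6 C=5): 3' end TCA has 1 G/C ✓; Tm = 2·12 + 4·11 = 68°C ✓ — passes.
P2 (25 nt, A=10 T=5 G=4 C=6): 3' end CTT has 1 G/C ✓; Tm = 2·15 + 4·10 = 70°C ✓ — passes.
P3 (26 nt, A=6 T=8 G=7 C=5): 3' end TAA has 0 G/C, need ≥1 ✗; Tm = 2·14 + 4·12 = 76°C, outside 65–73°C ✗ — fails.
P4 (19 nt, A=3 T=4 G=10 C=2): 3' end GAA has 1 G/C ✓; Tm = 2·7 + 4·12 = 62°C, outside 65–73°C ✗ — fails.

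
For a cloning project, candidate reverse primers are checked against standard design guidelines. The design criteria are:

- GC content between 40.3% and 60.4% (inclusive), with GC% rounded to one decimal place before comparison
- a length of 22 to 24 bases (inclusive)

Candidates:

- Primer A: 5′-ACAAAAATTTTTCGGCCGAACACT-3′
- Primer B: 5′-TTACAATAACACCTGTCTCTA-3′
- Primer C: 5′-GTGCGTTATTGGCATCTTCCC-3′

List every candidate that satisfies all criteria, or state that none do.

Primer A (24 nt, A=9 T=6 G=3 C=6): GC 9/24 = 37.5%, outside 40.3–60.4% ✗; length 24 ✓ — fails.
Primer B (21 nt, A=7 T=7 G=1 C=6): GC 7/21 = 33.3%, outside 40.3–60.4% ✗; length 21, outside 22–24 ✗ — fails.
Primer C (21 nt, A=2 T=8 G=5 C=6): GC 11/21 = 52.4% ✓; length 21, outside 22–24 ✗ — fails.

None of the candidates satisfy all criteria.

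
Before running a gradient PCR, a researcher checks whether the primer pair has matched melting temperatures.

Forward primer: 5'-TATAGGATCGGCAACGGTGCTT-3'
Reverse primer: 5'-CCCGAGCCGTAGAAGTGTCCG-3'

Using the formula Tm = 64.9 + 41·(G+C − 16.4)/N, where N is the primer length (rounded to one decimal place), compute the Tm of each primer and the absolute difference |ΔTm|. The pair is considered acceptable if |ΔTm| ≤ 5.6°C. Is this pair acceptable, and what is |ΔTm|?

Forward: G+C = 11, N = 22 → Tm = 64.9 + 41·(11 − 16.4)/22 = 54.8°C.
Reverse: G+C = 14, N = 21 → Tm = 64.9 + 41·(14 − 16.4)/21 = 60.2°C.
|ΔTm| = |54.8 − 60.2| = 5.4°C, ≤ 5.6°C.

|ΔTm| = 5.4°C; the pair is acceptable.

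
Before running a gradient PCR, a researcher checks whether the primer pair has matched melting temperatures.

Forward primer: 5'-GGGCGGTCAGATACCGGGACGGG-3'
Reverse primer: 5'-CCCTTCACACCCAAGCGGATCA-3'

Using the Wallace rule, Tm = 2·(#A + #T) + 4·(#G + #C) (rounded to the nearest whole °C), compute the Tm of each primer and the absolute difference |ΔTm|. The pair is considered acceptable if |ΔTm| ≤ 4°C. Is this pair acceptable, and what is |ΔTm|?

Forward: A=4 T=2 G=12 C=5 → Tm = 2·6 + 4·17 = 80°C.
Reverse: A=6 T=3 G=3 C=10 → Tm = 2·9 + 4·13 = 70°C.
|ΔTm| = |80 − 70| = 10°C, > 4°C.

|ΔTm| = 10°C; the pair is not acceptable.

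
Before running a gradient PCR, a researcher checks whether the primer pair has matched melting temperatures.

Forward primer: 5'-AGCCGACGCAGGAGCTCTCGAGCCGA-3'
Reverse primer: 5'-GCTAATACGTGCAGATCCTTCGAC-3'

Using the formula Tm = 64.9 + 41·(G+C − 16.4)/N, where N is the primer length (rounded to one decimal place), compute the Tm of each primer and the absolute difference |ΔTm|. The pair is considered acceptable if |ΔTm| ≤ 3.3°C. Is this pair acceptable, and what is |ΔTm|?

Forward: G+C = 18, N = 26 → Tm = 64.9 + 41·(18 − 16.4)/26 = 67.4°C.
Reverse: G+C = 12, N = 24 → Tm = 64.9 + 41·(12 − 16.4)/24 = 57.4°C.
|ΔTm| = |67.4 − 57.4| = 10.0°C, > 3.3°C.

|ΔTm| = 10.0°C; the pair is not acceptable.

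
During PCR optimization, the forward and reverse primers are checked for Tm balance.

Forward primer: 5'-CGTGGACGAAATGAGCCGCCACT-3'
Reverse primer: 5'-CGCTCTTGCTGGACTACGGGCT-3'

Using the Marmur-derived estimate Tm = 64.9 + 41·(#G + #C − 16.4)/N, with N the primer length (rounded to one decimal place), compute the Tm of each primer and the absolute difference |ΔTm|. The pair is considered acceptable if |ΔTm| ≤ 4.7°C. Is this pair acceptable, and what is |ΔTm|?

Forward: G+C = 14, N = 23 → Tm = 64.9 + 41·(14 − 16.4)/23 = 60.6°C.
Reverse: G+C = 14, N = 22 → Tm = 64.9 + 41·(14 − 16.4)/22 = 60.4°C.
|ΔTm| = |60.6 − 60.4| = 0.2°C, ≤ 4.7°C.

|ΔTm| = 0.2°C; the pair is acceptable.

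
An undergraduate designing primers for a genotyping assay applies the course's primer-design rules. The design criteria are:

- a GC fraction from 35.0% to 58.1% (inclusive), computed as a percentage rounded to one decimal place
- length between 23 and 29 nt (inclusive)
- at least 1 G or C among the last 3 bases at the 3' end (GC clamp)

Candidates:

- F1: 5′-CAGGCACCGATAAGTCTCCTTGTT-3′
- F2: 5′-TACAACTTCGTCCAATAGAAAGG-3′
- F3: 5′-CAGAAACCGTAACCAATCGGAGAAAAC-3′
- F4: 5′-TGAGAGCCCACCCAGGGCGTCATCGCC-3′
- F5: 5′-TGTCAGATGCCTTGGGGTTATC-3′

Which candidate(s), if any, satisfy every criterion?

F1 (24 nt, A=5 T=7 G=5 C=7): GC 12/24 = 50.0% ✓; length 24 ✓; 3' end GTT has 1 G/C ✓ — passes.
F2 (23 nt, A=9 T=5 G=4 C=5): GC 9/23 = 39.1% ✓; length 23 ✓; 3' end AGG has 2 G/C ✓ — passes.
F3 (27 nt, A=13 T=2 G=5 C=7): GC 12/27 = 44.4% ✓; length 27 ✓; 3' end AAC has 1 G/C ✓ — passes.
F4 (27 nt, A=5 T=3 G=8 C=11): GC 19/27 = 70.4%, outside 35.0–58.1% ✗; length 27 ✓; 3' end GCC has 3 G/C ✓ — fails.
F5 (22 nt, A=3 T=8 G=7 C=4): GC 11/22 = 50.0% ✓; length 22, outside 23–29 ✗; 3' end ATC has 1 G/C ✓ — fails.

F1, F2 and F3.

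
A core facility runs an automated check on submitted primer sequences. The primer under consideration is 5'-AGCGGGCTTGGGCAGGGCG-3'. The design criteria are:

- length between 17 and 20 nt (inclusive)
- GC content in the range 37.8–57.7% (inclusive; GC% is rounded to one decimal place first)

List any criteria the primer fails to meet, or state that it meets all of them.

Fails: GC content.

Base counts: A=2, T=2, G=11, C=4 (length 19).
length: length 19 ✓
GC content: GC 15/19 = 78.9%, outside 37.8–57.7% ✗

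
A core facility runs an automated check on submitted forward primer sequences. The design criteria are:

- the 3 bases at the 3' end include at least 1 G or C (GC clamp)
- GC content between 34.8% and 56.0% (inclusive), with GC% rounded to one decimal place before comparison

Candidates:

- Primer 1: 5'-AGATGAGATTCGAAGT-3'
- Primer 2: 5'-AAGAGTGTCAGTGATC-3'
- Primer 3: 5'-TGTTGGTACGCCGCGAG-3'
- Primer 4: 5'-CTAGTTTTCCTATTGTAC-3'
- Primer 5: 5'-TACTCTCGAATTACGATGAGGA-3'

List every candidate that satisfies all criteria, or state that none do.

Primer 1, Primer 2 and Primer 5.

Primer 1 (16 nt, A=6 T=4 G=5 C=1): 3' end AGT has 1 G/C ✓; GC 6/16 = 37.5% ✓ — passes.
Primer 2 (16 nt, A=5 T=4 G=5 C=2): 3' end ATC has 1 G/C ✓; GC 7/16 = 43.8% ✓ — passes.
Primer 3 (17 nt, A=2 T=4 G=7 C=4): 3' end GAG has 2 G/C ✓; GC 11/17 = 64.7%, outside 34.8–56.0% ✗ — fails.
Primer 4 (18 nt, A=3 T=9 G=2 C=4): 3' end TAC has 1 G/C ✓; GC 6/18 = 33.3%, outside 34.8–56.0% ✗ — fails.
Primer 5 (22 nt, A=7 T=6 G=5 C=4): 3' end GGA has 2 G/C ✓; GC 9/22 = 40.9% ✓ — passes.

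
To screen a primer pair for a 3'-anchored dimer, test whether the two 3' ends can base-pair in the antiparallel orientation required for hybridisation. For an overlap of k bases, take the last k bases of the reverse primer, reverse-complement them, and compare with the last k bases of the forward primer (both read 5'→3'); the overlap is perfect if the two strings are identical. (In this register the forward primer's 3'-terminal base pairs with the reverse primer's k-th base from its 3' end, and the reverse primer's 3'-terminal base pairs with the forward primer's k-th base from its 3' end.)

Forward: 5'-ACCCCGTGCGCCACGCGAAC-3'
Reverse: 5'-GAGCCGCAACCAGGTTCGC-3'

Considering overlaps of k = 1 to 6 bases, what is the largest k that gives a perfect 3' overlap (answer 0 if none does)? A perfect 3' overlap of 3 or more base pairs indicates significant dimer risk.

Longest perfect overlap: 6 complementary base pairs; significant dimer risk (threshold 3).

Last 6 bases (5'→3') — forward …GCGAAC, reverse …GTTCGC.
Reverse complement of the reverse primer's last 6 bases: GCGAAC; its first k bases are the reverse complement of the reverse primer's last k bases, so a perfect k-base overlap needs the forward primer's last k bases to equal them.
Comparing (forward last k vs required): k=1: C vs G ✗; k=2: AC vs GC ✗; k=3: AAC vs GCG ✗; k=4: GAAC vs GCGA ✗; k=5: CGAAC vs GCGAA ✗; k=6: GCGAAC vs GCGAAC ✓.
Only k = 6 is perfect, so the longest perfect 3' overlap is 6.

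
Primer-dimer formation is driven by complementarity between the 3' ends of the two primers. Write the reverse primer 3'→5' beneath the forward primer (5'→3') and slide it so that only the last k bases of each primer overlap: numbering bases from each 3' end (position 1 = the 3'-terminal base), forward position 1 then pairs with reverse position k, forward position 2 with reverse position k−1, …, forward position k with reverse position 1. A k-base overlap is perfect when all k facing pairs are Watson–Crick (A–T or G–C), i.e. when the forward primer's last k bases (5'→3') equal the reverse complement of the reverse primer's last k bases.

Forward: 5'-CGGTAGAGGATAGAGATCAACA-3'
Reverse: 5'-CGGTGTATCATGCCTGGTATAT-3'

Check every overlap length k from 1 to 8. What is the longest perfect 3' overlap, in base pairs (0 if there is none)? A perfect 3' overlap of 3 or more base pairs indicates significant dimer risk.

Longest perfect overlap: 1 complementary base pair; below the dimer-risk threshold (threshold 3).

Last 8 bases (5'→3') — forward …GATCAACA, reverse …TGGTATAT.
Reverse complement of the reverse primer's last 8 bases: ATATACCA; its first k bases are the reverse complement of the reverse primer's last k bases, so a perfect k-base overlap needs the forward primer's last k bases to equal them.
Comparing (forward last k vs required): k=1: A vs A ✓; k=2: CA vs AT ✗; k=3: ACA vs ATA ✗; k=4: AACA vs ATAT ✗; k=5: CAACA vs ATATA ✗; k=6: TCAACA vs ATATAC ✗; k=7: ATCAACA vs ATATACC ✗; k=8: GATCAACA vs ATATACCA ✗.
Only k = 1 is perfect, so the longest perfect 3' overlap is 1.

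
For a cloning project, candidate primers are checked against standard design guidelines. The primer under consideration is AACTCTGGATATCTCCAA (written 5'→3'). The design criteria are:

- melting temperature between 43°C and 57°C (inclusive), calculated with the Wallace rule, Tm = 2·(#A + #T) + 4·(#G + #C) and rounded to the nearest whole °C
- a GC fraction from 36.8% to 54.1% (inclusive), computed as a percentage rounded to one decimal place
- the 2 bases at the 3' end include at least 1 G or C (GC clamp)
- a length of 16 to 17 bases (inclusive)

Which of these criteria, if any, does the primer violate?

Base counts: A=6, T=5, G=2, C=5 (length 18).
Tm: Tm = 2·11 + 4·7 = 50°C ✓
GC content: GC 7/18 = 38.9% ✓
GC clamp: 3' end AA has 0 G/C, need ≥1 ✗
length: length 18, outside 16–17 ✗

Fails: GC clamp, length.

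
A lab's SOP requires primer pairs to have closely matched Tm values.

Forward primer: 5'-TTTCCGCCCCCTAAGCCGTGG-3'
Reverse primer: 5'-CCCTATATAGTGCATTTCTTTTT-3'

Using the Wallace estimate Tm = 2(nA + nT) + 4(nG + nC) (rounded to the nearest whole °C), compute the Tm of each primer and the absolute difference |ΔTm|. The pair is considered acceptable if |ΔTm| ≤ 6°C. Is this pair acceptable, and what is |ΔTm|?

Forward: A=2 T=5 G=5 C=9 → Tm = 2·7 + 4·14 = 70°C.
Reverse: A=4 T=12 G=2 C=5 → Tm = 2·16 + 4·7 = 60°C.
|ΔTm| = |70 − 60| = 10°C, > 6°C.

|ΔTm| = 10°C; the pair is not acceptable.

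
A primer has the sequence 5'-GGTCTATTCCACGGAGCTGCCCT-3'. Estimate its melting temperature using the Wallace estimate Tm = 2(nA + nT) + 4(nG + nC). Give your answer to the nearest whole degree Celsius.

74°C

Base counts: A=3, T=6, G=6, C=8 (length 23).
Tm = 2·(3+6) + 4·(6+8) = 2·9 + 4·14 = 18 + 56 = 74°C.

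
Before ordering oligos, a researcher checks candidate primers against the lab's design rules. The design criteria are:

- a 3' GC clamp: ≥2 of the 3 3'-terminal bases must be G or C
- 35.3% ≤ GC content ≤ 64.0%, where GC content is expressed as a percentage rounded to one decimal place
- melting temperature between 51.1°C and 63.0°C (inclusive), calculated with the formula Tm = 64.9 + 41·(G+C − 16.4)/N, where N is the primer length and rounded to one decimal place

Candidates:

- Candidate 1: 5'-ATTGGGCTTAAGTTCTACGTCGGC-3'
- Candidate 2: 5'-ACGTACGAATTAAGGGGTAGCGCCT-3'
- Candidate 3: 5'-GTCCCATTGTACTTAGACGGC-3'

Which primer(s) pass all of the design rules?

Candidate 1, Candidate 2 and Candidate 3.

Candidate 1 (24 nt, A=4 T=8 G=7 C=5): 3' end GGC has 3 G/C ✓; GC 12/24 = 50.0% ✓; Tm = 64.9 + 41·(12 − 16.4)/24 = 57.4°C ✓ — passes.
Candidate 2 (25 nt, A=7 T=5 G=8 C=5): 3' end CCT has 2 G/C ✓; GC 13/25 = 52.0% ✓; Tm = 64.9 + 41·(13 − 16.4)/25 = 59.3°C ✓ — passes.
Candidate 3 (21 nt, A=4 T=6 G=5 C=6): 3' end GGC has 3 G/C ✓; GC 11/21 = 52.4% ✓; Tm = 64.9 + 41·(11 − 16.4)/21 = 54.4°C ✓ — passes.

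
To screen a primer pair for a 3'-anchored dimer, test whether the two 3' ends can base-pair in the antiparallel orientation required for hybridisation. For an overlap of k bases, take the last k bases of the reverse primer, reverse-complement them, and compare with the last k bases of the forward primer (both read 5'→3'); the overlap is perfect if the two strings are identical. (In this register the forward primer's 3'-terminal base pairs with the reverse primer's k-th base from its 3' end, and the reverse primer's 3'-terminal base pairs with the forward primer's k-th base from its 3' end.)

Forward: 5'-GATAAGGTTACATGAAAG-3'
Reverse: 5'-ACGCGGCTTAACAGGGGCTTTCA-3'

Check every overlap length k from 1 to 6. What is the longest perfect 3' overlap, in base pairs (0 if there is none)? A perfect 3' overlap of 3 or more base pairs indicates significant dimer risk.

Longest perfect overlap: 6 complementary base pairs; significant dimer risk (threshold 3).

Last 6 bases (5'→3') — forward …TGAAAG, reverse …CTTTCA.
Reverse complement of the reverse primer's last 6 bases: TGAAAG; its first k bases are the reverse complement of the reverse primer's last k bases, so a perfect k-base overlap needs the forward primer's last k bases to equal them.
Comparing (forward last k vs required): k=1: G vs T ✗; k=2: AG vs TG ✗; k=3: AAG vs TGA ✗; k=4: AAAG vs TGAA ✗; k=5: GAAAG vs TGAAA ✗; k=6: TGAAAG vs TGAAAG ✓.
Only k = 6 is perfect, so the longest perfect 3' overlap is 6.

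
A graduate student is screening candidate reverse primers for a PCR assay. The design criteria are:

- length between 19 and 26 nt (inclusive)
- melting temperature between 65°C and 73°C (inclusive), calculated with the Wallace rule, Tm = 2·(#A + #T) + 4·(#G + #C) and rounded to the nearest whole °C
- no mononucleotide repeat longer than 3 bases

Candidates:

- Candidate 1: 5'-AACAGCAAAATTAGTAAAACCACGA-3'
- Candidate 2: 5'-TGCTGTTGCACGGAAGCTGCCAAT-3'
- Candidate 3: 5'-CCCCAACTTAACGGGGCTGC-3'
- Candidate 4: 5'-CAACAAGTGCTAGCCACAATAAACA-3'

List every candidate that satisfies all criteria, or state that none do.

Candidate 4 only.

Candidate 1 (25 nt, A=14 T=3 G=3 C=5): length 25 ✓; Tm = 2·17 + 4·8 = 66°C ✓; longest run = 4, exceeds 3 ✗ — fails.
Candidate 2 (24 nt, A=5 T=6 G=7 C=6): length 24 ✓; Tm = 2·11 + 4·13 = 74°C, outside 65–73°C ✗; longest run = 2 ✓ — fails.
Candidate 3 (20 nt, A=4 T=3 G=5 C=8): length 20 ✓; Tm = 2·7 + 4·13 = 66°C ✓; longest run = 4, exceeds 3 ✗ — fails.
Candidate 4 (25 nt, A=12 T=3 G=3 C=7): length 25 ✓; Tm = 2·15 + 4·10 = 70°C ✓; longest run = 3 ✓ — passes.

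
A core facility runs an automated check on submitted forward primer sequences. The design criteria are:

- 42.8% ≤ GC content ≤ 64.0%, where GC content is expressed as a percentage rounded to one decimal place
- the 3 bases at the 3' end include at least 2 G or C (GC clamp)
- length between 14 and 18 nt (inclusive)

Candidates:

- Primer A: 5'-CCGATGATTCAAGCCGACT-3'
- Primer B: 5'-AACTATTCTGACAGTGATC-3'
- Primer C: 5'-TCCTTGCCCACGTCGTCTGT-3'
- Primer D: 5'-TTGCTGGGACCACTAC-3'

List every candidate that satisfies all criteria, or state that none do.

None of the candidates satisfy all criteria.

Primer A (19 nt, A=5 T=4 G=4 C=6): GC 10/19 = 52.6% ✓; 3' end ACT has 1 G/C, need ≥2 ✗; length 19, outside 14–18 ✗ — fails.
Primer B (19 nt, A=6 T=6 G=3 C=4): GC 7/19 = 36.8%, outside 42.8–64.0% ✗; 3' end ATC has 1 G/C, need ≥2 ✗; length 19, outside 14–18 ✗ — fails.
Primer C (20 nt, A=1 T=7 G=4 C=8): GC 12/20 = 60.0% ✓; 3' end TGT has 1 G/C, need ≥2 ✗; length 20, outside 14–18 ✗ — fails.
Primer D (16 nt, A=3 T=4 G=4 C=5): GC 9/16 = 56.3% ✓; 3' end TAC has 1 G/C, need ≥2 ✗; length 16 ✓ — fails.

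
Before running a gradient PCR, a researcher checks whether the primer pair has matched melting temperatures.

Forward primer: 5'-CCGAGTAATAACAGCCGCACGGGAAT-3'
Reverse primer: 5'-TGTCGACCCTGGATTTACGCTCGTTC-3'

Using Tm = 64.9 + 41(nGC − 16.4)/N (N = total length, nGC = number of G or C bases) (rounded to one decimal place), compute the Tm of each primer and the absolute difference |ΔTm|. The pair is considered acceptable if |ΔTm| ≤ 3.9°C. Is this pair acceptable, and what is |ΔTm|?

Forward: G+C = 14, N = 26 → Tm = 64.9 + 41·(14 − 16.4)/26 = 61.1°C.
Reverse: G+C = 14, N = 26 → Tm = 64.9 + 41·(14 − 16.4)/26 = 61.1°C.
|ΔTm| = |61.1 − 61.1| = 0.0°C, ≤ 3.9°C.

|ΔTm| = 0.0°C; the pair is acceptable.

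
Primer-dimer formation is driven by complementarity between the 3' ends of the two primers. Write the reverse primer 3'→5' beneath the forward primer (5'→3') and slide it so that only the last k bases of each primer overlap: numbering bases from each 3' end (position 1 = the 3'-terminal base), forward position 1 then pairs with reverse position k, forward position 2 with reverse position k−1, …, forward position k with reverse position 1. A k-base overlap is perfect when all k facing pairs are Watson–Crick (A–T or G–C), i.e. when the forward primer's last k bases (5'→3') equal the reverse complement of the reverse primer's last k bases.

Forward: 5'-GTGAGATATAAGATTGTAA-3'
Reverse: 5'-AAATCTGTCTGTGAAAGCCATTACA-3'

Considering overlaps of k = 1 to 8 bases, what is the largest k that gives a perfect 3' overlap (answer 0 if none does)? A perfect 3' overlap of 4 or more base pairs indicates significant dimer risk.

Last 8 bases (5'→3') — forward …GATTGTAA, reverse …CCATTACA.
Reverse complement of the reverse primer's last 8 bases: TGTAATGG; its first k bases are the reverse complement of the reverse primer's last k bases, so a perfect k-base overlap needs the forward primer's last k bases to equal them.
Comparing (forward last k vs required): k=1: A vs T ✗; k=2: AA vs TG ✗; k=3: TAA vs TGT ✗; k=4: GTAA vs TGTA ✗; k=5: TGTAA vs TGTAA ✓; k=6: TTGTAA vs TGTAAT ✗; k=7: ATTGTAA vs TGTAATG ✗; k=8: GATTGTAA vs TGTAATGG ✗.
Only k = 5 is perfect, so the longest perfect 3' overlap is 5.

Longest perfect overlap: 5 complementary base pairs; significant dimer risk (threshold 4).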